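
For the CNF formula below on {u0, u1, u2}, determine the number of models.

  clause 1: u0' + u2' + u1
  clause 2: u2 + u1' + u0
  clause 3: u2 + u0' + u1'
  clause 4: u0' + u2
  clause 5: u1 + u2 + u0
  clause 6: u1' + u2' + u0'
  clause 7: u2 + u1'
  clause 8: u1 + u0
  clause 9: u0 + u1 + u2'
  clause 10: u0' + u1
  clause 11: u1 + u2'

1

There are 2^3 = 8 truth assignments over (u0, u1, u2).
Check each against the 11 clauses (columns in the order u0, u1, u2):
  F F F  ✗ fails (u1 + u2 + u0)
  F F T  ✗ fails (u1 + u0)
  F T F  ✗ fails (u2 + u1' + u0)
  F T T  ✓ satisfies all
  T F F  ✗ fails (u0' + u2)
  T F T  ✗ fails (u0' + u2' + u1)
  T T F  ✗ fails (u2 + u0' + u1')
  T T T  ✗ fails (u1' + u2' + u0')
1 of the 8 rows is a model.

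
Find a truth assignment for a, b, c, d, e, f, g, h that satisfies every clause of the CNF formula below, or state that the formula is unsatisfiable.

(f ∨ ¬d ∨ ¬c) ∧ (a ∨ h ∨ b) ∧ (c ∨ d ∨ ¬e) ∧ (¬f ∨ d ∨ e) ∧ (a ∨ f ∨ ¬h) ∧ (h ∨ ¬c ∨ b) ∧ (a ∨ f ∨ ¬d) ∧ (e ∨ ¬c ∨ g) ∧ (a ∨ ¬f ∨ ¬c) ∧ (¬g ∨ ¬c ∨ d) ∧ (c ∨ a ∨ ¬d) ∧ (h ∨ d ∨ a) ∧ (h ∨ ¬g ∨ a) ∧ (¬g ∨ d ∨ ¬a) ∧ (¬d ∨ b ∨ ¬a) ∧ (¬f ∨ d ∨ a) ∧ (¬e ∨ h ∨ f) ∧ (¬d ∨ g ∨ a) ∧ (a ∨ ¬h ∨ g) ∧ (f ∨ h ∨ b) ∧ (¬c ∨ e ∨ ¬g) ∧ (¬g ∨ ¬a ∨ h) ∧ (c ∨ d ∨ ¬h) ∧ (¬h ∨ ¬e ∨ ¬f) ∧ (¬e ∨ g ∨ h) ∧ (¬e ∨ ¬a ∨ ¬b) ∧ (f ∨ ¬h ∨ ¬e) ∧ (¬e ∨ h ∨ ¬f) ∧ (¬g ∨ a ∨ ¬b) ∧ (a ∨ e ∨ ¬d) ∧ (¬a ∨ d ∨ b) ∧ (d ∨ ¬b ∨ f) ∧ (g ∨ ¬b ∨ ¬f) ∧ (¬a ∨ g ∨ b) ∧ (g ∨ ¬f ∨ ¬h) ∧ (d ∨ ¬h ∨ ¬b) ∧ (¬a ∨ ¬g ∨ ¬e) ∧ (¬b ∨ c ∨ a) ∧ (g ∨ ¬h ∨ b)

a: True,  b: True,  c: False,  d: True,  e: False,  f: False,  g: False,  h: True

Case f = False:
Case d = True:
From the singleton clause (¬c), c = False.
From the singleton clause (a), a = True.
From the singleton clause (b), b = True.
From the singleton clause (¬e), e = False.
Case g = False:
No clause remains; h is free.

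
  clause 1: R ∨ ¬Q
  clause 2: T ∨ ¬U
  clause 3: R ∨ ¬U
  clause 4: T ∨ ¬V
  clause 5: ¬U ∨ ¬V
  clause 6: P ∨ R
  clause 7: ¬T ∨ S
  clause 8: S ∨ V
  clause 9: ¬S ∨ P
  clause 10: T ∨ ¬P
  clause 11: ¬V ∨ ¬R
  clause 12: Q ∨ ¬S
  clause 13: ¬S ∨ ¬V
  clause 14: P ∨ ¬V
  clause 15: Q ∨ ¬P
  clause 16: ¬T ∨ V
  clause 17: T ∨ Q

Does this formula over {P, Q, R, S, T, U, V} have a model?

Branch on R: set R = True.
(¬V) alone gives V = False.
(S) alone gives S = True.
(P) alone gives P = True.
(T) alone gives T = True.
That conflicts with the unit clause (¬T).
Backtrack on R: now try R = False.
(¬Q) alone gives Q = False.
(¬U) alone gives U = False.
(P) alone gives P = True.
That conflicts with the unit clause (¬P).
Either choice for R ends in contradiction.
No assignment satisfies every clause.

No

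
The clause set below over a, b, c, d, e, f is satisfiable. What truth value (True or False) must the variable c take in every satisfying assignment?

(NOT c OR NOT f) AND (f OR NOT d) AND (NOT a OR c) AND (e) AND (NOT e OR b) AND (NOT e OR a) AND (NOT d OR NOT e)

True

Suppose c = false.
From the singleton clause (NOT a), a = false.
From the singleton clause (e), e = true.
Now (NOT e) is unsatisfied and unit — conflict.
So every satisfying assignment has c = True.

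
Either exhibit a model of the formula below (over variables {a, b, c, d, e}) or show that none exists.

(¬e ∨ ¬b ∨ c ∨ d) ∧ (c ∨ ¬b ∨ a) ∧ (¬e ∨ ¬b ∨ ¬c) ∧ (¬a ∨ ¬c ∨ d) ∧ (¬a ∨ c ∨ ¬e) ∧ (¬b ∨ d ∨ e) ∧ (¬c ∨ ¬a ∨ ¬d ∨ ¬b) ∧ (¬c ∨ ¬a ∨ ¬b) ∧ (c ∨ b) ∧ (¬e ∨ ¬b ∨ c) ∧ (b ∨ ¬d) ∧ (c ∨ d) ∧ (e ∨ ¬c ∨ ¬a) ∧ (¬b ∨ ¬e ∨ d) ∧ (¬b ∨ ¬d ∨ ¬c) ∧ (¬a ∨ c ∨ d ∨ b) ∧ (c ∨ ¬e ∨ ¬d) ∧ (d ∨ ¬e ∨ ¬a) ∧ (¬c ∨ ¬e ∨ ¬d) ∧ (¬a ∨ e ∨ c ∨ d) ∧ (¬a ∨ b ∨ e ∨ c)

Case c = False:
Unit clause (b) forces b = True.
Unit clause (a) forces a = True.
Unit clause (¬e) forces e = False.
Unit clause (d) forces d = True.
All clauses are satisfied.

a: True,  b: True,  c: False,  d: True,  e: False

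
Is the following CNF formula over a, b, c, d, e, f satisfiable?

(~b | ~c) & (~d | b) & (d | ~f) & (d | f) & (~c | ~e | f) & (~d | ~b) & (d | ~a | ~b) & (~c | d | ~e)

Try b = 0.
From the singleton clause (~d), d = 0.
From the singleton clause (~f), f = 0.
Now (f) is unsatisfied and unit — conflict.
So b must be the other value — set b = 1.
From the singleton clause (~c), c = 0.
From the singleton clause (~d), d = 0.
From the singleton clause (~f), f = 0.
Now (f) is unsatisfied and unit — conflict.
Either choice for b ends in contradiction.
No assignment satisfies every clause.

Unsatisfiable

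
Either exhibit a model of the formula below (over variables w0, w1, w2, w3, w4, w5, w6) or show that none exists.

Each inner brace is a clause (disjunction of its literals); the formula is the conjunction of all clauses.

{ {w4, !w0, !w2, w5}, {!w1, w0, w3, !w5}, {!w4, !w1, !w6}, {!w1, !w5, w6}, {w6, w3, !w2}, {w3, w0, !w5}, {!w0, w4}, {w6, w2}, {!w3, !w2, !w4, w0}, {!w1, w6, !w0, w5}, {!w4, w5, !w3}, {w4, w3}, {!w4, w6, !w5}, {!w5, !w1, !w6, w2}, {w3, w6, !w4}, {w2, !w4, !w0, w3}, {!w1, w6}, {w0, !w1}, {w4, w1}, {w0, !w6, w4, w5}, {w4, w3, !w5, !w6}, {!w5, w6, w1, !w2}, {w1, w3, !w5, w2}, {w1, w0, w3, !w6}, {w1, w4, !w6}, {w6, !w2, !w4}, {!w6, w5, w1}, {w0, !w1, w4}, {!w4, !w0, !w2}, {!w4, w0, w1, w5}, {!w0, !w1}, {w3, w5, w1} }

Suppose w0 = true.
(w4) alone gives w4 = true.
(!w2) alone gives w2 = false.
(w6) alone gives w6 = true.
(!w1) alone gives w1 = false.
(w3) alone gives w3 = true.
(w5) alone gives w5 = true.
Every clause now holds.

w0: true, w1: false, w2: false, w3: true, w4: true, w5: true, w6: true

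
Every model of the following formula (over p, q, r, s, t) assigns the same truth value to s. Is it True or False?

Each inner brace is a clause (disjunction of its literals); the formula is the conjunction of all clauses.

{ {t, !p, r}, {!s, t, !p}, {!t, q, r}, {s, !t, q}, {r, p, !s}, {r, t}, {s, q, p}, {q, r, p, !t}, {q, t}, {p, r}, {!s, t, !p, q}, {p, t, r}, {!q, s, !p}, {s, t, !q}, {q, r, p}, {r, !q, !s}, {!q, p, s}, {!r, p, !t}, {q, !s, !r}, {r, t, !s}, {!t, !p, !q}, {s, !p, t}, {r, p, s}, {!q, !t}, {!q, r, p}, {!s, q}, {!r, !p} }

Suppose s = false.
Try t = false.
Unit clause (r) forces r = true.
Unit clause (q) forces q = true.
Now (!q) is unsatisfied and unit — conflict.
Backtrack on t: now try t = true.
Unit clause (q) forces q = true.
Now (!q) is unsatisfied and unit — conflict.
Both values of t lead to a conflict.
So every satisfying assignment has s = True.

True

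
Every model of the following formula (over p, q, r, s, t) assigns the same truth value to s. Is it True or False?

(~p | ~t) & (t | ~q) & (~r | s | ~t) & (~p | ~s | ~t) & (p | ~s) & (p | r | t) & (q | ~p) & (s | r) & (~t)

Suppose s = 1.
The clause (p) is unit, so p = 1.
The clause (~t) is unit, so t = 0.
The clause (~q) is unit, so q = 0.
That conflicts with the unit clause (q).
So every satisfying assignment has s = False.

False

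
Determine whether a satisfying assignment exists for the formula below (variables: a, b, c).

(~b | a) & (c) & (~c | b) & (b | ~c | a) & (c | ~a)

Satisfiable

The clause (c) is unit, so c = 1.
The clause (b) is unit, so b = 1.
The clause (a) is unit, so a = 1.
All clauses are satisfied.
A satisfying assignment: a: 1, b: 1, c: 1.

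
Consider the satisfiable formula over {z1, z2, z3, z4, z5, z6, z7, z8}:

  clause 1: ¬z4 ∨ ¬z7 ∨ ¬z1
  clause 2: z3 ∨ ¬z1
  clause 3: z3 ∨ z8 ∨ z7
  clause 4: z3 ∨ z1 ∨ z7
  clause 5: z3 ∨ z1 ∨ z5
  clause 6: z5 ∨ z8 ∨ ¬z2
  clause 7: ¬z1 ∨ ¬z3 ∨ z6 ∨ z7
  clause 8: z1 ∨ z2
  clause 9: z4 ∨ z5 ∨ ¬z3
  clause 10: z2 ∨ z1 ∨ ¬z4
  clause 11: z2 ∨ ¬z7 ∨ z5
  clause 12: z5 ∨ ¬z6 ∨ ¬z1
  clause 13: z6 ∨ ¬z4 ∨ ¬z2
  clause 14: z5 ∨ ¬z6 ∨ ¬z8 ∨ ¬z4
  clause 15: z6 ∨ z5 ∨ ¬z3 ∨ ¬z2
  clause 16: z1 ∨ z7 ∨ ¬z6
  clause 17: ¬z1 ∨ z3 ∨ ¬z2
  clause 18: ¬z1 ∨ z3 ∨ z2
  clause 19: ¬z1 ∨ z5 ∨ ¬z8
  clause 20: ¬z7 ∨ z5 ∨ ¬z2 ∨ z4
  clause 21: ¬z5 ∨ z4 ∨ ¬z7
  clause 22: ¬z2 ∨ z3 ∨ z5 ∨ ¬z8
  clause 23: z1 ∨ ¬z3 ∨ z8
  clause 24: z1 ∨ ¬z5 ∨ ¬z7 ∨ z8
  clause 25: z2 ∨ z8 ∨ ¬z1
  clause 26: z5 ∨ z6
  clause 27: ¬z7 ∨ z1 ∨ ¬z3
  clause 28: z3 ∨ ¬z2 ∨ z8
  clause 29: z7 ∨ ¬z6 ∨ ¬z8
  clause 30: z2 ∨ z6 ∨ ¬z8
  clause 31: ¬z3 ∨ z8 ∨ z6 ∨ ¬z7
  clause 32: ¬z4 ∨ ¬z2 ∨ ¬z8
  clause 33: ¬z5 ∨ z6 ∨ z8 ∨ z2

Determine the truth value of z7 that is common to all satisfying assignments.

False

Suppose z7 = True.
Case z4 = False:
The clause (¬z5) is unit, so z5 = False.
The clause (¬z3) is unit, so z3 = False.
The clause (¬z1) is unit, so z1 = False.
That conflicts with the unit clause (z1).
Undo z4 and try z4 = True.
The clause (¬z1) is unit, so z1 = False.
The clause (z2) is unit, so z2 = True.
The clause (z6) is unit, so z6 = True.
The clause (¬z3) is unit, so z3 = False.
The clause (z5) is unit, so z5 = True.
The clause (z8) is unit, so z8 = True.
That conflicts with the unit clause (¬z8).
Neither z4 = True nor z4 = False works.
So every satisfying assignment has z7 = False.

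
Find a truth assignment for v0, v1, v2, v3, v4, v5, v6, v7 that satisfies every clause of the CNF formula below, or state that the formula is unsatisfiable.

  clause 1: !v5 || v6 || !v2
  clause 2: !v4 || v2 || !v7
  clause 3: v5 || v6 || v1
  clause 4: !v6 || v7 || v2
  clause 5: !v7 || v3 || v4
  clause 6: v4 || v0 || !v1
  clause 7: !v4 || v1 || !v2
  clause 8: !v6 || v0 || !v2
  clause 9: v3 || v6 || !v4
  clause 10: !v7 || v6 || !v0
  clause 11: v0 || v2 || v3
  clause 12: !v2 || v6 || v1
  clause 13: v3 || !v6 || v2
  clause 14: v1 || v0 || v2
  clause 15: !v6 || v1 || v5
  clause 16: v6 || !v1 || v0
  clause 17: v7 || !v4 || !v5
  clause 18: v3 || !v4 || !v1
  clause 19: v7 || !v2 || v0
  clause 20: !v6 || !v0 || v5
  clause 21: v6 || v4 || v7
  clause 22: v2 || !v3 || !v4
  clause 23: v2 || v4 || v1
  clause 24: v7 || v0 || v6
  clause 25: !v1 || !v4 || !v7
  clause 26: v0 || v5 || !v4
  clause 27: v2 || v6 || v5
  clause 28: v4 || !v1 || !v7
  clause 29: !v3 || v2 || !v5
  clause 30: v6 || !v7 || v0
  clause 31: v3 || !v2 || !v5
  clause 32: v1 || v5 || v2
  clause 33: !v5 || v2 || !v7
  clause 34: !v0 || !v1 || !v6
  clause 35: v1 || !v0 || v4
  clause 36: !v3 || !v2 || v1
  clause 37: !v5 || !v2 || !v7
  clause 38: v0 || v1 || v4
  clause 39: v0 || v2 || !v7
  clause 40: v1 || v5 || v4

Case v5 = false:
Case v6 = false:
Unit clause (v1) forces v1 = true.
Unit clause (v0) forces v0 = true.
Unit clause (!v7) forces v7 = false.
Unit clause (v4) forces v4 = true.
Unit clause (v3) forces v3 = true.
Unit clause (v2) forces v2 = true.
Every clause now holds.

v0=true; v1=true; v2=true; v3=true; v4=true; v5=false; v6=false; v7=false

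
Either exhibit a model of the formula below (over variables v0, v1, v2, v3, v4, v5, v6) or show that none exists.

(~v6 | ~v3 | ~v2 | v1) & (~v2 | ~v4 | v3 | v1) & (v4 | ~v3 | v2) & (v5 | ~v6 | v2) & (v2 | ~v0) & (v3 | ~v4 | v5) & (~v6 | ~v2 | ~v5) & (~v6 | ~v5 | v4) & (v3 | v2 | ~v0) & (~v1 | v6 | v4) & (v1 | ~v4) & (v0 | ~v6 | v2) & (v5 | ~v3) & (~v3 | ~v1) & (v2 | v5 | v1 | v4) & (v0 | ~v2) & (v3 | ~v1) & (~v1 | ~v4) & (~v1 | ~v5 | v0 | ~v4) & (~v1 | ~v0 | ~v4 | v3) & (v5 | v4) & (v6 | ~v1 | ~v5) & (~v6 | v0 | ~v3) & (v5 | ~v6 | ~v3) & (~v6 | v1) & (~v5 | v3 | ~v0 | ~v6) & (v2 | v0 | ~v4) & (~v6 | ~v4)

v0 ↦ 1,  v1 ↦ 0,  v2 ↦ 1,  v3 ↦ 0,  v4 ↦ 0,  v5 ↦ 1,  v6 ↦ 0

Suppose v2 = 1.
From the singleton clause (v0), v0 = 1.
Suppose v6 = 0.
Suppose v1 = 0.
From the singleton clause (~v4), v4 = 0.
From the singleton clause (v5), v5 = 1.
Every clause is now satisfied; v3 is unconstrained.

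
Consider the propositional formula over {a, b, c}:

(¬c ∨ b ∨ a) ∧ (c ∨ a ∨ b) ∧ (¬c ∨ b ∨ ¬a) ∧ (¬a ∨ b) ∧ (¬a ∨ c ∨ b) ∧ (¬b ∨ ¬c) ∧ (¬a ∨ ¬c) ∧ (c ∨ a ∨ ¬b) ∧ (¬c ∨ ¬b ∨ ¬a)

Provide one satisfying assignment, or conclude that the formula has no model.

a: True; b: True; c: False

Try a = True.
The clause (b) is unit, so b = True.
The clause (¬c) is unit, so c = False.
Every clause now holds.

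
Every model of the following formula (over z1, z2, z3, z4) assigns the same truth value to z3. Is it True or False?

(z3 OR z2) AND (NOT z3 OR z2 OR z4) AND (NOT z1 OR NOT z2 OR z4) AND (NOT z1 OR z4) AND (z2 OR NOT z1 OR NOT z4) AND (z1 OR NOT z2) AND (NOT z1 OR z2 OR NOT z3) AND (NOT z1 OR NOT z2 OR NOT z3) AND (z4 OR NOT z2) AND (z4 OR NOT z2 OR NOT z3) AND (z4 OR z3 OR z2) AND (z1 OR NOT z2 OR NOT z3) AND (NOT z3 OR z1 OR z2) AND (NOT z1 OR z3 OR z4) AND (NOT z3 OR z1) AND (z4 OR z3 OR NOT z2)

Suppose z3 = true.
Unit clause (z1) forces z1 = true.
Unit clause (z4) forces z4 = true.
Unit clause (z2) forces z2 = true.
Now (NOT z2) is unsatisfied and unit — conflict.
So every satisfying assignment has z3 = False.

False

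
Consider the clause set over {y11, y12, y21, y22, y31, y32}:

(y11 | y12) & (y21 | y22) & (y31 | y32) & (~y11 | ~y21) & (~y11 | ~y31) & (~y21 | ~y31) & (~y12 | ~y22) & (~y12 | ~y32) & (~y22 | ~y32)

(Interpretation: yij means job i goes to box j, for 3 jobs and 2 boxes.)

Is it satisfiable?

Suppose y11 = 1.
From the singleton clause (~y21), y21 = 0.
From the singleton clause (y22), y22 = 1.
From the singleton clause (~y31), y31 = 0.
From the singleton clause (y32), y32 = 1.
That conflicts with the unit clause (~y32).
Backtrack on y11: now try y11 = 0.
From the singleton clause (y12), y12 = 1.
From the singleton clause (~y22), y22 = 0.
From the singleton clause (y21), y21 = 1.
From the singleton clause (~y31), y31 = 0.
From the singleton clause (y32), y32 = 1.
That conflicts with the unit clause (~y32).
Neither y11 = 1 nor y11 = 0 works.
No assignment satisfies every clause.

Unsatisfiable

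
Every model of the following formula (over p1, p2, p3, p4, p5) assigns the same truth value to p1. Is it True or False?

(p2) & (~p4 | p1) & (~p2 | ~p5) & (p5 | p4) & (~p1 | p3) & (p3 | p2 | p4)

Suppose p1 = 0.
Unit clause (p2) forces p2 = 1.
Unit clause (~p4) forces p4 = 0.
Unit clause (~p5) forces p5 = 0.
That conflicts with the unit clause (p5).
So every satisfying assignment has p1 = True.

True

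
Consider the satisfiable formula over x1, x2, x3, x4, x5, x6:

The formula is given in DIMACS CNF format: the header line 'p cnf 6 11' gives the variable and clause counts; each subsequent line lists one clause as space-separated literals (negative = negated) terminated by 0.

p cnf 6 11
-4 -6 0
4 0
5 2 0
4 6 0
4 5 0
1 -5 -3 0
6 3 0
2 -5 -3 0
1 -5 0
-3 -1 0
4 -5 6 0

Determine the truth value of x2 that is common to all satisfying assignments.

True

Suppose x2 = False.
Unit clause (x4) forces x4 = True.
Unit clause (¬x6) forces x6 = False.
Unit clause (x5) forces x5 = True.
Unit clause (x3) forces x3 = True.
That conflicts with the unit clause (¬x3).
So every satisfying assignment has x2 = True.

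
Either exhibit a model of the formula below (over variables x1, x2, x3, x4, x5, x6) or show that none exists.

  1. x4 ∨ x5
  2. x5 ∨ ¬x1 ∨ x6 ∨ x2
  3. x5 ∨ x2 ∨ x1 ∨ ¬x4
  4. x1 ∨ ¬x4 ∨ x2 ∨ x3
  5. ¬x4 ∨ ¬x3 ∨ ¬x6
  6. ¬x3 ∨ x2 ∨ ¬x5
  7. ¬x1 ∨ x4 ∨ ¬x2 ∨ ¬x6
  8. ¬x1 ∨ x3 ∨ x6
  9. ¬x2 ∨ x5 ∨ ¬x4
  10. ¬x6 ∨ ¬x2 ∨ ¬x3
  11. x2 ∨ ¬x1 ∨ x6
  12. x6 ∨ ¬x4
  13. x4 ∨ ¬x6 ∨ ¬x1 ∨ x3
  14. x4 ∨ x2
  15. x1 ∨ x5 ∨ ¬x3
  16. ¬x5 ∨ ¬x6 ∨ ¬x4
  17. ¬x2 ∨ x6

x1 ↦ False,  x2 ↦ True,  x3 ↦ False,  x4 ↦ False,  x5 ↦ True,  x6 ↦ True

Try x4 = False.
Unit clause (x5) forces x5 = True.
Unit clause (x2) forces x2 = True.
Unit clause (x6) forces x6 = True.
Unit clause (¬x1) forces x1 = False.
Unit clause (¬x3) forces x3 = False.
Every clause now holds.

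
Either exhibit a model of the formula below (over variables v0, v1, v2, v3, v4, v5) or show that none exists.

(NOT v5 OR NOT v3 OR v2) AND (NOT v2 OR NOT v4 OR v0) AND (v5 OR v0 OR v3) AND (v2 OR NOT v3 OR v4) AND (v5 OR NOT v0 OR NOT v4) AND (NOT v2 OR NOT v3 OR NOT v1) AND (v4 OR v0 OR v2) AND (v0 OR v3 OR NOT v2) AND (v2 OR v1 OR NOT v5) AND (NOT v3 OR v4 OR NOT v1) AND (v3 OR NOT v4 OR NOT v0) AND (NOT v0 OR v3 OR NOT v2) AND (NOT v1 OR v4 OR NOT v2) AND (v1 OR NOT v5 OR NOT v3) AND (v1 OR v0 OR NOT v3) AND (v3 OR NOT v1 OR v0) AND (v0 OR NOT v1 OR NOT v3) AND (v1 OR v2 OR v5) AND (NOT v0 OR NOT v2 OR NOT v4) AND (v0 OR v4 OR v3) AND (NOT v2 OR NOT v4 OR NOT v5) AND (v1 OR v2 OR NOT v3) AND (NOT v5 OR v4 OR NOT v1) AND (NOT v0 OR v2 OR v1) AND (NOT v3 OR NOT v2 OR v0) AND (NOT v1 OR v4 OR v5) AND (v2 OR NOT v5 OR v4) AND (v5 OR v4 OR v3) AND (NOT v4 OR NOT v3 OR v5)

Case v5 = false:
Case v0 = true:
From the singleton clause (NOT v4), v4 = false.
From the singleton clause (NOT v1), v1 = false.
From the singleton clause (v2), v2 = true.
From the singleton clause (v3), v3 = true.
This assignment satisfies each clause.

v0 ↦ true,  v1 ↦ false,  v2 ↦ true,  v3 ↦ true,  v4 ↦ false,  v5 ↦ false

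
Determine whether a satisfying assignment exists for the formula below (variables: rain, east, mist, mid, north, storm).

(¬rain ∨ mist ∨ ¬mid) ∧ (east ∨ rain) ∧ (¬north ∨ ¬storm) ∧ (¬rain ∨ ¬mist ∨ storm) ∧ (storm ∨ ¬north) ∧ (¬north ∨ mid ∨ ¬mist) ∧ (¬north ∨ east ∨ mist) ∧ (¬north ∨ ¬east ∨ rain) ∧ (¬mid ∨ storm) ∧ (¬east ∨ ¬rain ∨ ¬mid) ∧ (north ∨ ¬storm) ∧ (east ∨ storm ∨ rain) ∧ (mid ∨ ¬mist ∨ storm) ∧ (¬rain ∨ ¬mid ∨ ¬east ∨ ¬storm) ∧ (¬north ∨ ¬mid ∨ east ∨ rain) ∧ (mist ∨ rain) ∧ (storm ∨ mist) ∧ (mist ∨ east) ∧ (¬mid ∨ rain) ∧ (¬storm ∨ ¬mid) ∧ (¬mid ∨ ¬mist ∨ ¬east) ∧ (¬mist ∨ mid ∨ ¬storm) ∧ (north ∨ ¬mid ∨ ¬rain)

Branch on east: set east = True.
Branch on north: set north = False.
Unit clause (¬storm) forces storm = False.
Unit clause (¬mid) forces mid = False.
Unit clause (¬mist) forces mist = False.
Now (mist) is unsatisfied and unit — conflict.
Backtrack on north: now try north = True.
Unit clause (¬storm) forces storm = False.
Now (storm) is unsatisfied and unit — conflict.
Neither north = True nor north = False works.
Backtrack on east: now try east = False.
Unit clause (rain) forces rain = True.
Unit clause (mist) forces mist = True.
Unit clause (storm) forces storm = True.
Unit clause (¬north) forces north = False.
Now (north) is unsatisfied and unit — conflict.
Neither east = True nor east = False works.
No assignment satisfies every clause.

No, unsatisfiable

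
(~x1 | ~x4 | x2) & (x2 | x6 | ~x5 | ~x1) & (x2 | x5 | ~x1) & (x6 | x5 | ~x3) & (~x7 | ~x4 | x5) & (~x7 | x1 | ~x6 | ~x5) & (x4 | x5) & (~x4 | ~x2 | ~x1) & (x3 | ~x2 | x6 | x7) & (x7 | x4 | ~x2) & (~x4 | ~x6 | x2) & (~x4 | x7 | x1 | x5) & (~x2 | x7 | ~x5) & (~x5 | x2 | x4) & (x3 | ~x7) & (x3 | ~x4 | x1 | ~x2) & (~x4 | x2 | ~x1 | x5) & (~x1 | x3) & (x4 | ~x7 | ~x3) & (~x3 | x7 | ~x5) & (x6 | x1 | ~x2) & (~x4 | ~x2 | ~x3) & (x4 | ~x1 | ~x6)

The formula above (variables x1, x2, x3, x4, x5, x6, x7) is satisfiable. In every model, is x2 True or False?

Suppose x2 = 1.
Suppose x4 = 1.
Unit clause (~x1) forces x1 = 0.
Unit clause (x3) forces x3 = 1.
But (~x3) is also a unit clause — contradiction.
That branch fails; take x4 = 0 instead.
Unit clause (x5) forces x5 = 1.
Unit clause (x7) forces x7 = 1.
Unit clause (x3) forces x3 = 1.
But (~x3) is also a unit clause — contradiction.
Either choice for x4 ends in contradiction.
So every satisfying assignment has x2 = False.

False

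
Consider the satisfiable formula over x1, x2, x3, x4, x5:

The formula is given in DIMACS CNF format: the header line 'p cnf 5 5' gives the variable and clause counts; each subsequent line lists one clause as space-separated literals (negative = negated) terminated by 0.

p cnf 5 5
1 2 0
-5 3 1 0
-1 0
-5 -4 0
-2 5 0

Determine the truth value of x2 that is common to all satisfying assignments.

True

Suppose x2 = False.
Unit clause (x1) forces x1 = True.
Now (¬x1) is unsatisfied and unit — conflict.
So every satisfying assignment has x2 = True.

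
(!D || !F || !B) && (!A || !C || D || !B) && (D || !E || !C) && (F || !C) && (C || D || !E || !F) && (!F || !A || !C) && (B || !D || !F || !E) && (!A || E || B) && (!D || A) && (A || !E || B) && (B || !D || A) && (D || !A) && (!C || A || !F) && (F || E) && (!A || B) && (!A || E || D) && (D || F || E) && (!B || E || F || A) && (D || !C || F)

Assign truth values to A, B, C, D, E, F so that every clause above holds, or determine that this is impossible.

Try F = false.
The clause (!C) is unit, so C = false.
The clause (E) is unit, so E = true.
Try D = false.
The clause (!A) is unit, so A = false.
The clause (B) is unit, so B = true.
All clauses are satisfied.

A ↦ false; B ↦ true; C ↦ false; D ↦ false; E ↦ true; F ↦ false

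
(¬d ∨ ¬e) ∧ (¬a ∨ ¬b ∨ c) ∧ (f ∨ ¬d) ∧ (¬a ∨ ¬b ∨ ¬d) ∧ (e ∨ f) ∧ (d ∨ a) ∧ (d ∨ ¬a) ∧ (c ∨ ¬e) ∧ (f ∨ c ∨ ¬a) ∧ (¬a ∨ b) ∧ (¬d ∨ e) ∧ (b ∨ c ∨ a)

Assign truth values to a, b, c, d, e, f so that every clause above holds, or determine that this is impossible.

Suppose d = False.
From the singleton clause (a), a = True.
That conflicts with the unit clause (¬a).
So d must be the other value — set d = True.
From the singleton clause (¬e), e = False.
That conflicts with the unit clause (e).
Neither d = True nor d = False works.

UNSATISFIABLE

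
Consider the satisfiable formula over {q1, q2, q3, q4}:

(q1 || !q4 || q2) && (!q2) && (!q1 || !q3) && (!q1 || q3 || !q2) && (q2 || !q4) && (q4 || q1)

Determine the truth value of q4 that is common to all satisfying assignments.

False

Suppose q4 = true.
The clause (!q2) is unit, so q2 = false.
That conflicts with the unit clause (q2).
So every satisfying assignment has q4 = False.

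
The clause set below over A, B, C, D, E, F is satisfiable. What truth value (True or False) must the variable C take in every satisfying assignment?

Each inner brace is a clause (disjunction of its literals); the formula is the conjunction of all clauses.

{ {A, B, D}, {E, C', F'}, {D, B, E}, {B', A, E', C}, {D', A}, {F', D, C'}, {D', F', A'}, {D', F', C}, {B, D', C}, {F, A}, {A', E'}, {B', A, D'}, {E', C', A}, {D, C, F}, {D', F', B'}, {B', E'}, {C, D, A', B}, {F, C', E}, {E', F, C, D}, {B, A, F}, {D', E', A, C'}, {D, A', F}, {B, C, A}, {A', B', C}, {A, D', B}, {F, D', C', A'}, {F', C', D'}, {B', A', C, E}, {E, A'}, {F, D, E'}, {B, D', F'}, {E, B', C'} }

False

Suppose C = 1.
Try E = 1.
The clause (A') is unit, so A = 0.
But (A) is also a unit clause — contradiction.
So E must be the other value — set E = 0.
The clause (F') is unit, so F = 0.
But (F) is also a unit clause — contradiction.
Both values of E lead to a conflict.
So every satisfying assignment has C = False.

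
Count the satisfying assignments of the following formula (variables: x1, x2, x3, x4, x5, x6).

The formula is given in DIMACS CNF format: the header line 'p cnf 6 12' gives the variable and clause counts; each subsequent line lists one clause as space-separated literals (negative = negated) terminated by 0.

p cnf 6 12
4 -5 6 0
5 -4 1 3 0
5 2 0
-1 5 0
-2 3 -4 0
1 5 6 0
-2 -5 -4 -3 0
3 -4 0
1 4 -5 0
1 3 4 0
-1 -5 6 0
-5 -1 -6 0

There are 2^6 = 64 truth assignments over (x1, x2, x3, x4, x5, x6).
Split on x3. With x3 = True, the clauses containing x3 are satisfied and ¬x3 drops from the rest; 4 of the 2^5 = 32 assignments to the other variables satisfy what remains.
With x3 = False, by the same count on the reduced clause set, 0 assignments work.
(One model: x1=F, x2=F, x3=T, x4=T, x5=T, x6=F.)
Total: 4 + 0 = 4.

4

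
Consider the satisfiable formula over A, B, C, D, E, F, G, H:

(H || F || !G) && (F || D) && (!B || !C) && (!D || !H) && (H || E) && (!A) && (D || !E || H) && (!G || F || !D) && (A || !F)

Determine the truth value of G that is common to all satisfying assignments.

False

Suppose G = true.
(!A) alone gives A = false.
(!F) alone gives F = false.
(H) alone gives H = true.
(D) alone gives D = true.
Now (!D) is unsatisfied and unit — conflict.
So every satisfying assignment has G = False.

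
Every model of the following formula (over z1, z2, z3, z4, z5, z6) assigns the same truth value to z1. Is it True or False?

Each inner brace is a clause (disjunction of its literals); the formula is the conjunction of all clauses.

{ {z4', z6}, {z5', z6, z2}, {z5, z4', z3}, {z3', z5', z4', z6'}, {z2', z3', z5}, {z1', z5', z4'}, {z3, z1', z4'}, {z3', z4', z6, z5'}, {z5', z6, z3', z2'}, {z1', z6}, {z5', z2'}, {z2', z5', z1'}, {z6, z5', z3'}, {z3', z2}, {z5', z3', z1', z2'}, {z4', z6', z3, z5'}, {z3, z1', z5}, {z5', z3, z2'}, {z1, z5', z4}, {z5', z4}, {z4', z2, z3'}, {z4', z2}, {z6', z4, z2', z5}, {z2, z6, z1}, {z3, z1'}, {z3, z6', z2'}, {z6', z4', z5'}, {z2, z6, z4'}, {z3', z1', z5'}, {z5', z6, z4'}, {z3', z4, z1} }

Suppose z1 = 1.
The clause (z6) is unit, so z6 = 1.
The clause (z3) is unit, so z3 = 1.
The clause (z2) is unit, so z2 = 1.
The clause (z5) is unit, so z5 = 1.
That conflicts with the unit clause (z5').
So every satisfying assignment has z1 = False.

False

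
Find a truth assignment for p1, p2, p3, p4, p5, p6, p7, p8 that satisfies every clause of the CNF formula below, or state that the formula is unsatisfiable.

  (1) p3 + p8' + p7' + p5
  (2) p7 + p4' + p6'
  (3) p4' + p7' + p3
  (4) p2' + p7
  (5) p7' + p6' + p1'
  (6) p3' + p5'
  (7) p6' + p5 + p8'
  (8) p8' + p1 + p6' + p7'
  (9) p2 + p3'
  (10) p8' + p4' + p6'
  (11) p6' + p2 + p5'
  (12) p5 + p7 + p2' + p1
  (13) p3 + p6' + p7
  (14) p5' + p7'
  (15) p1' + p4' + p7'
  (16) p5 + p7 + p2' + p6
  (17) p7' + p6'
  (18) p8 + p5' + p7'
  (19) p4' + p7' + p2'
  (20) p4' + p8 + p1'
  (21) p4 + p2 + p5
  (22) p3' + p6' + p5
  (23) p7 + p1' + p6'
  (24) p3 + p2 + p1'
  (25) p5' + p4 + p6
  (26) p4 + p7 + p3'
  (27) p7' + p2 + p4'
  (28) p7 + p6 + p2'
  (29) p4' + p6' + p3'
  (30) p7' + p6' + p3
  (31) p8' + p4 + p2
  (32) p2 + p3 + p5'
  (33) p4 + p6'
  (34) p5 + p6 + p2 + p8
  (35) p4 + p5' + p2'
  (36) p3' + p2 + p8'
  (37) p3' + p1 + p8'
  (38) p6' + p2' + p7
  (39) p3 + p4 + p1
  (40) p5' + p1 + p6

p1=1,  p2=1,  p3=0,  p4=0,  p5=0,  p6=0,  p7=1,  p8=0

Try p2 = 1.
Unit clause (p7) forces p7 = 1.
Unit clause (p5') forces p5 = 0.
Unit clause (p6') forces p6 = 0.
Unit clause (p4') forces p4 = 0.
Try p3 = 0.
Unit clause (p8') forces p8 = 0.
Unit clause (p1) forces p1 = 1.
All clauses are satisfied.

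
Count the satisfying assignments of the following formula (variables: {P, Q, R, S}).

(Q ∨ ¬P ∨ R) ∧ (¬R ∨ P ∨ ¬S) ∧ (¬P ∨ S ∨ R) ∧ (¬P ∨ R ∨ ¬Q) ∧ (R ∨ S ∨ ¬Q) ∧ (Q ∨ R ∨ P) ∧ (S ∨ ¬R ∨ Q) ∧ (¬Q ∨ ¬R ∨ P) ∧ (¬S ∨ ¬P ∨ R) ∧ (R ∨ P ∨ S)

There are 2^4 = 16 truth assignments over (P, Q, R, S).
Check each against the 10 clauses (columns in the order P, Q, R, S):
  F F F F  ✗ fails (Q ∨ R ∨ P)
  F F F T  ✗ fails (Q ∨ R ∨ P)
  F F T F  ✗ fails (S ∨ ¬R ∨ Q)
  F F T T  ✗ fails (¬R ∨ P ∨ ¬S)
  F T F F  ✗ fails (R ∨ S ∨ ¬Q)
  F T F T  ✓ satisfies all
  F T T F  ✗ fails (¬Q ∨ ¬R ∨ P)
  F T T T  ✗ fails (¬R ∨ P ∨ ¬S)
  T F F F  ✗ fails (Q ∨ ¬P ∨ R)
  T F F T  ✗ fails (Q ∨ ¬P ∨ R)
  T F T F  ✗ fails (S ∨ ¬R ∨ Q)
  T F T T  ✓ satisfies all
  T T F F  ✗ fails (¬P ∨ S ∨ R)
  T T F T  ✗ fails (¬P ∨ R ∨ ¬Q)
  T T T F  ✓ satisfies all
  T T T T  ✓ satisfies all
4 of the 16 rows are models.

4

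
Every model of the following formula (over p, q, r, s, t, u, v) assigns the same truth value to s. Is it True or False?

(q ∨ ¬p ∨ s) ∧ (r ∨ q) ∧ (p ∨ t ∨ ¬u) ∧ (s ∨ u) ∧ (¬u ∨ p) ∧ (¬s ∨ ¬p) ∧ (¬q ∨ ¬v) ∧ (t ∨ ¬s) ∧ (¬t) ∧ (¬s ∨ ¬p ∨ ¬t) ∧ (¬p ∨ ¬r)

False

Suppose s = True.
The clause (¬p) is unit, so p = False.
The clause (¬u) is unit, so u = False.
The clause (t) is unit, so t = True.
That conflicts with the unit clause (¬t).
So every satisfying assignment has s = False.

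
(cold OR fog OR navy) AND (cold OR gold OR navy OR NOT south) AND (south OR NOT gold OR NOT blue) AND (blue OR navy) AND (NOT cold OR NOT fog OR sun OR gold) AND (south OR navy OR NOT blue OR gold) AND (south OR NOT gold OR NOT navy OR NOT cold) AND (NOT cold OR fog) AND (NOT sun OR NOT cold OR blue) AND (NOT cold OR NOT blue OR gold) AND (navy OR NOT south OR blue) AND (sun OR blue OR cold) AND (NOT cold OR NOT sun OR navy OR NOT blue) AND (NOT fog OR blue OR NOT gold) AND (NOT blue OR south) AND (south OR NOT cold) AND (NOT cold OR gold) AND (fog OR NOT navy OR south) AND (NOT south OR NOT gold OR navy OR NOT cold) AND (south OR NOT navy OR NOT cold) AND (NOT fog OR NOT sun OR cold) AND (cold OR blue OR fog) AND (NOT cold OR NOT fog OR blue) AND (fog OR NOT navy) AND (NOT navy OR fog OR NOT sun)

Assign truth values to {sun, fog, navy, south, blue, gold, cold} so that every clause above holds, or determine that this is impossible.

Suppose blue = true.
(south) alone gives south = true.
Suppose cold = false.
Suppose fog = true.
(NOT sun) alone gives sun = false.
Suppose gold = true.
No clause remains; navy is free.

sun=false, fog=true, navy=true, south=true, blue=true, gold=true, cold=false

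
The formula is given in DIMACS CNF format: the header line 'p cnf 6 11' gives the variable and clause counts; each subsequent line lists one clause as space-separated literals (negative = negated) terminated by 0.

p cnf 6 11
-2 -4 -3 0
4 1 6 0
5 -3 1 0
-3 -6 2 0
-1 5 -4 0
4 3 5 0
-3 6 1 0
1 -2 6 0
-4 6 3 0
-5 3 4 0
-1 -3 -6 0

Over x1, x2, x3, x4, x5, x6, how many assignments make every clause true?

There are 2^6 = 64 truth assignments over (x1, x2, x3, x4, x5, x6).
Split on x5. With x5 = True, the clauses containing x5 are satisfied and ¬x5 drops from the rest; 8 of the 2^5 = 32 assignments to the other variables satisfy what remains.
With x5 = False, by the same count on the reduced clause set, 4 assignments work.
(One model: x1=F, x2=F, x3=F, x4=T, x5=F, x6=T.)
Total: 8 + 4 = 12.

12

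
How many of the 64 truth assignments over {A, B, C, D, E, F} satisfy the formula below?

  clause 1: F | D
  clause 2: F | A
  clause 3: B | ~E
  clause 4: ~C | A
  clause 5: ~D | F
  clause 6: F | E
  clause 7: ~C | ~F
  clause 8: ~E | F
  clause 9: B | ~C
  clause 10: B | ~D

There are 2^6 = 64 truth assignments over (A, B, C, D, E, F).
Split on C. With C = 1, the clauses containing C are satisfied and ~C drops from the rest; 0 of the 2^5 = 32 assignments to the other variables satisfy what remains.
With C = 0, by the same count on the reduced clause set, 10 assignments work.
Total: 0 + 10 = 10.

10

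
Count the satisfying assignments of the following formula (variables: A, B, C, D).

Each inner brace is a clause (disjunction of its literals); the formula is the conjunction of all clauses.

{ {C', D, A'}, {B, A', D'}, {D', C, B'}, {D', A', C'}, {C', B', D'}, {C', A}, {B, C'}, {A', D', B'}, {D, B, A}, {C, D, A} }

3

There are 2^4 = 16 truth assignments over (A, B, C, D).
Check each against the 10 clauses (columns in the order A, B, C, D):
  F F F F  ✗ fails (D + B + A)
  F F F T  ✓ satisfies all
  F F T F  ✗ fails (C' + A)
  F F T T  ✗ fails (C' + A)
  F T F F  ✗ fails (C + D + A)
  F T F T  ✗ fails (D' + C + B')
  F T T F  ✗ fails (C' + A)
  F T T T  ✗ fails (C' + B' + D')
  T F F F  ✓ satisfies all
  T F F T  ✗ fails (B + A' + D')
  T F T F  ✗ fails (C' + D + A')
  T F T T  ✗ fails (B + A' + D')
  T T F F  ✓ satisfies all
  T T F T  ✗ fails (D' + C + B')
  T T T F  ✗ fails (C' + D + A')
  T T T T  ✗ fails (D' + A' + C')
3 of the 16 rows are models.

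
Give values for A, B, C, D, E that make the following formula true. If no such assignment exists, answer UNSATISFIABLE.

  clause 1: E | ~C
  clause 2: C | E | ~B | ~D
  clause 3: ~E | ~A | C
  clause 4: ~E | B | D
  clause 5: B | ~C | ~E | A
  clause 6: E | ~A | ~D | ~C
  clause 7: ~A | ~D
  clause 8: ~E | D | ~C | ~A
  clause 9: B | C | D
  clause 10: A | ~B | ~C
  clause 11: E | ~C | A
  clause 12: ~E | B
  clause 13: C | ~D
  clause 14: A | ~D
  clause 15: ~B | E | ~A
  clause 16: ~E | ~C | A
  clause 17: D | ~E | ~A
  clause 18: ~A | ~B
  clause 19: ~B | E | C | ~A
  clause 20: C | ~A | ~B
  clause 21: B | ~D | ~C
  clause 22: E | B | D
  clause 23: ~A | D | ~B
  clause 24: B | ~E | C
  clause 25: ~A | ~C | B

Branch on E: set E = 0.
(~C) alone gives C = 0.
(~D) alone gives D = 0.
(B) alone gives B = 1.
(~A) alone gives A = 0.
This assignment satisfies each clause.

A=0, B=1, C=0, D=0, E=0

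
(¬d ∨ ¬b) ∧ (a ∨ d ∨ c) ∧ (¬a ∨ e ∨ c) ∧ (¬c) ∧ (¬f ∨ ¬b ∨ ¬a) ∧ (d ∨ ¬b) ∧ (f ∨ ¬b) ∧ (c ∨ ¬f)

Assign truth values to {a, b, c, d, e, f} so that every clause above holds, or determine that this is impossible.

Unit clause (¬c) forces c = False.
Unit clause (¬f) forces f = False.
Unit clause (¬b) forces b = False.
Try a = True.
Unit clause (e) forces e = True.
No clause remains; d is free.

a: True,  b: False,  c: False,  d: True,  e: True,  f: False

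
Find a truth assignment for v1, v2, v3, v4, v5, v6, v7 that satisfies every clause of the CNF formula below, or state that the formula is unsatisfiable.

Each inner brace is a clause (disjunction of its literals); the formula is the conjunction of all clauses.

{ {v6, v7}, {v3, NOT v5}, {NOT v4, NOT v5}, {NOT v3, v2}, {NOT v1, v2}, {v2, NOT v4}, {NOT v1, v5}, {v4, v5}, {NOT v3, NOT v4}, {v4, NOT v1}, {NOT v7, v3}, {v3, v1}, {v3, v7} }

v1=false,  v2=true,  v3=true,  v4=false,  v5=true,  v6=false,  v7=true

Branch on v6: set v6 = false.
Unit clause (v7) forces v7 = true.
Unit clause (v3) forces v3 = true.
Unit clause (v2) forces v2 = true.
Unit clause (NOT v4) forces v4 = false.
Unit clause (v5) forces v5 = true.
Unit clause (NOT v1) forces v1 = false.
All clauses are satisfied.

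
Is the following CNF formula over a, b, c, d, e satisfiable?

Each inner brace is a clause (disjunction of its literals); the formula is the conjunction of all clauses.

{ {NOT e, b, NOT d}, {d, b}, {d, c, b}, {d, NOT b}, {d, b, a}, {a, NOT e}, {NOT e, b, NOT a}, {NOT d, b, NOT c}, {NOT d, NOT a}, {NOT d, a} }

No, unsatisfiable

Try d = true.
Unit clause (NOT a) forces a = false.
Now (a) is unsatisfied and unit — conflict.
That branch fails; take d = false instead.
Unit clause (b) forces b = true.
Now (NOT b) is unsatisfied and unit — conflict.
Neither d = true nor d = false works.
No assignment satisfies every clause.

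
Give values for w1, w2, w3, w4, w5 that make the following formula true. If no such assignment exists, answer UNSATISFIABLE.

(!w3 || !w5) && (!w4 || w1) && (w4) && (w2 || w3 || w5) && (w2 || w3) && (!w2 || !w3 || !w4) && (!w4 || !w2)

w1=true, w2=false, w3=true, w4=true, w5=false

Unit clause (w4) forces w4 = true.
Unit clause (w1) forces w1 = true.
Unit clause (!w2) forces w2 = false.
Unit clause (w3) forces w3 = true.
Unit clause (!w5) forces w5 = false.
All clauses are satisfied.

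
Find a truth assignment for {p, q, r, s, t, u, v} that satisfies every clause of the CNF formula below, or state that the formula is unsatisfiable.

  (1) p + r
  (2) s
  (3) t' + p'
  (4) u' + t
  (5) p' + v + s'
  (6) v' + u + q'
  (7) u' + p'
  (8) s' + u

The clause (s) is unit, so s = 1.
The clause (u) is unit, so u = 1.
The clause (t) is unit, so t = 1.
The clause (p') is unit, so p = 0.
The clause (r) is unit, so r = 1.
All clauses hold; q, v can take either value.

p=0, q=0, r=1, s=1, t=1, u=1, v=1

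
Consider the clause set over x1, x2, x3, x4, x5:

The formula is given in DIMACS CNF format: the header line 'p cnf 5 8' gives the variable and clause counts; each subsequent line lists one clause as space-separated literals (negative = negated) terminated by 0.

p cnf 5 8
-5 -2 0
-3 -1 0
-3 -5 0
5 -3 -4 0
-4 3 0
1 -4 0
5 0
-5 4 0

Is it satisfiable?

Unsatisfiable

From the singleton clause (x5), x5 = True.
From the singleton clause (¬x2), x2 = False.
From the singleton clause (¬x3), x3 = False.
From the singleton clause (¬x4), x4 = False.
But (x4) is also a unit clause — contradiction.
No assignment satisfies every clause.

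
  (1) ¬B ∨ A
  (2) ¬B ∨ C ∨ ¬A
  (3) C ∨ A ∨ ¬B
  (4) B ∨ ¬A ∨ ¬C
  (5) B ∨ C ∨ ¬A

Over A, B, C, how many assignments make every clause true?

There are 2^3 = 8 truth assignments over (A, B, C).
Check each against the 5 clauses (columns in the order A, B, C):
  F F F  ✓ satisfies all
  F F T  ✓ satisfies all
  F T F  ✗ fails (¬B ∨ A)
  F T T  ✗ fails (¬B ∨ A)
  T F F  ✗ fails (B ∨ C ∨ ¬A)
  T F T  ✗ fails (B ∨ ¬A ∨ ¬C)
  T T F  ✗ fails (¬B ∨ C ∨ ¬A)
  T T T  ✓ satisfies all
3 of the 8 rows are models.

3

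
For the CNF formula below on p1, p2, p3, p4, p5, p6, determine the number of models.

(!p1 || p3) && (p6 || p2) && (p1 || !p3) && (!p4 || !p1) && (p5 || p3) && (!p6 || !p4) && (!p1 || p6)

There are 2^6 = 64 truth assignments over (p1, p2, p3, p4, p5, p6).
Split on p3. With p3 = true, the clauses containing p3 are satisfied and !p3 drops from the rest; 4 of the 2^5 = 32 assignments to the other variables satisfy what remains.
With p3 = false, by the same count on the reduced clause set, 4 assignments work.
(One model: p1=F, p2=F, p3=F, p4=F, p5=T, p6=T.)
Total: 4 + 4 = 8.

8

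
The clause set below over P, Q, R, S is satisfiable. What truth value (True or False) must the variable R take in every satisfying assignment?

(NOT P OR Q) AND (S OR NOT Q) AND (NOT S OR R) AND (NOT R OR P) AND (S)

True

Suppose R = false.
From the singleton clause (NOT S), S = false.
That conflicts with the unit clause (S).
So every satisfying assignment has R = True.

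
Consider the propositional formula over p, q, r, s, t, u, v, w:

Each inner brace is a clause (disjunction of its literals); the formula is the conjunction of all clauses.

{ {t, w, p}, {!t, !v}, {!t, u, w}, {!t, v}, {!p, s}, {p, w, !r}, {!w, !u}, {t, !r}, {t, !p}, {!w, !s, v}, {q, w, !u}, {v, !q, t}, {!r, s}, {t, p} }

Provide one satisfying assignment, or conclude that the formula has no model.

UNSATISFIABLE

Try t = false.
Unit clause (!r) forces r = false.
Unit clause (!p) forces p = false.
That conflicts with the unit clause (p).
That branch fails; take t = true instead.
Unit clause (!v) forces v = false.
That conflicts with the unit clause (v).
Neither t = true nor t = false works.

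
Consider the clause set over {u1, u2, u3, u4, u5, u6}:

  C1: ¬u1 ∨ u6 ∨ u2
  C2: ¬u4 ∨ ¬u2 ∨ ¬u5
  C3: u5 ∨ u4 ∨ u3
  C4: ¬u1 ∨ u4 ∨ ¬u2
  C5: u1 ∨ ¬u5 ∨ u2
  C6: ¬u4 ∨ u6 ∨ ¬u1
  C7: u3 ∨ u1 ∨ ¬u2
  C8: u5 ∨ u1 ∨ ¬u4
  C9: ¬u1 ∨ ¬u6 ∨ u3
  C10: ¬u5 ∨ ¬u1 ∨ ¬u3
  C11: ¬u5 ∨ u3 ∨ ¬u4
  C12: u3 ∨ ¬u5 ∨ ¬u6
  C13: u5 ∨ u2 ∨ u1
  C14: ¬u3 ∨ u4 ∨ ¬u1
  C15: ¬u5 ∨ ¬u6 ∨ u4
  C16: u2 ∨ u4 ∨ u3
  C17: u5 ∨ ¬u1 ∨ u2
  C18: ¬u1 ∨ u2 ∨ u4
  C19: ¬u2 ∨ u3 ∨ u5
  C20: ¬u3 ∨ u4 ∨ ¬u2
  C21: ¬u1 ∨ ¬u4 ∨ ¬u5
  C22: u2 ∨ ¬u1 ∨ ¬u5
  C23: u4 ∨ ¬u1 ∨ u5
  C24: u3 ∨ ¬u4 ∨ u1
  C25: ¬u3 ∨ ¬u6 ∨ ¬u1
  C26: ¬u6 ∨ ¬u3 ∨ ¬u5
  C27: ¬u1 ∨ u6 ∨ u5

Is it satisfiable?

Try u1 = False.
Try u5 = False.
From the singleton clause (¬u4), u4 = False.
From the singleton clause (u3), u3 = True.
From the singleton clause (u2), u2 = True.
Now (¬u2) is unsatisfied and unit — conflict.
Backtrack on u5: now try u5 = True.
From the singleton clause (u2), u2 = True.
From the singleton clause (¬u4), u4 = False.
From the singleton clause (u3), u3 = True.
Now (¬u3) is unsatisfied and unit — conflict.
Neither u5 = True nor u5 = False works.
Backtrack on u1: now try u1 = True.
Try u6 = True.
From the singleton clause (u3), u3 = True.
Now (¬u3) is unsatisfied and unit — conflict.
Backtrack on u6: now try u6 = False.
From the singleton clause (u2), u2 = True.
From the singleton clause (u4), u4 = True.
Now (¬u4) is unsatisfied and unit — conflict.
Neither u6 = True nor u6 = False works.
Neither u1 = True nor u1 = False works.
No assignment satisfies every clause.

No, unsatisfiable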